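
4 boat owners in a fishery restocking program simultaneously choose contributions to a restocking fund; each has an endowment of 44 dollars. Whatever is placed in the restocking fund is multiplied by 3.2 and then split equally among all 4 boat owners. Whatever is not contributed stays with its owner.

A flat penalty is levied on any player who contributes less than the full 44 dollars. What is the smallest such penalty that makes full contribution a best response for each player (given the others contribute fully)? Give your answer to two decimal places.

8.80 dollars

Given the others contribute fully, the best deviation is to contribute 0 (any partial contribution still incurs the fine and gives up units whose private return 0.8000 is below 1).
Deviating from 44 to 0 saves 44 dollars but forfeits the deviator's share of the drop in the restocking fund: 3.2/4 × 44 = 35.20.
So the deviation gain is 44 − 35.20 = 8.80, and the fine must be at least 8.80 dollars to wipe it out.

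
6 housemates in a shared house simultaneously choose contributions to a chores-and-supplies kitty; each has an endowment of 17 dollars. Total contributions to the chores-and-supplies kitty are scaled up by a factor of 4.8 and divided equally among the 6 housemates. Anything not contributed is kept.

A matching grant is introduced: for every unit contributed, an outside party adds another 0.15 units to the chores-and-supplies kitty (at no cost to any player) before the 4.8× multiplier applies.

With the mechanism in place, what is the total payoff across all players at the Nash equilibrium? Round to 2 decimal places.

102.00 dollars

Even with the mechanism, each unit contributed returns only 4.8 × 1.15 / 6 = 0.9200 per unit of net cost, so contributing nothing is still dominant.
Everyone keeps their endowment and the group total is 6 × 17 = 102.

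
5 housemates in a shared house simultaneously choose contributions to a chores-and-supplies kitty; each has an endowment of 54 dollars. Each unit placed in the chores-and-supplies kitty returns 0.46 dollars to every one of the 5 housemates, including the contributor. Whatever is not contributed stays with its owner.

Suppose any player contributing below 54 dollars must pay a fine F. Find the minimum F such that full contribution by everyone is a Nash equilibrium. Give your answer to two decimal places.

Given the others contribute fully, the best deviation is to contribute 0 (any partial contribution still incurs the fine and gives up units whose private return 0.46 is below 1).
Deviating from 54 to 0 saves 54 dollars but forfeits the deviator's share of the drop in the chores-and-supplies kitty: 0.46 × 54 = 24.84.
So the deviation gain is 54 − 24.84 = 29.16, and the fine must be at least 29.16 dollars to wipe it out.

29.16 dollars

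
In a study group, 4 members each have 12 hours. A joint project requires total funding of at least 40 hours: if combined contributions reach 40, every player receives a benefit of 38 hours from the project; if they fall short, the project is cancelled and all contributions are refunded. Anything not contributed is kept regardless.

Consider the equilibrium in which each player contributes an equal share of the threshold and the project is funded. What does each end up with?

40 hours

Equal share of the threshold: 40/4 = 10.
At this profile no one gains by cutting their contribution: any cut drops the total below 40, the project is cancelled, contributions are refunded, and the deviator ends with 12, which is less than 12 − 10 + 38 = 40. Contributing more than 10 just wastes the excess. So contributing exactly 10 is a best response.
Each player's payoff: 12 − 10 + 38 = 40.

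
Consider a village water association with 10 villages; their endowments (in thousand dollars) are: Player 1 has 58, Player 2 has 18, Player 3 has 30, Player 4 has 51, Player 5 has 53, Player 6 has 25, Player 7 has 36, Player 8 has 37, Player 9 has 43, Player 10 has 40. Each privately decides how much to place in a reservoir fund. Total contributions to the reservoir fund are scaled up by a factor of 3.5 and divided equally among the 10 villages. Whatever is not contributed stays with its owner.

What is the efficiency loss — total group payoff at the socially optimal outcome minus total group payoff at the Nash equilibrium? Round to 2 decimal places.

The private return per contributed unit is 3.5/10 = 0.3500 < 1 for every player regardless of endowment, so the Nash equilibrium is zero contribution and the group total is Σ E_j = 58 + 18 + 30 + 51 + 53 + 25 + 36 + 37 + 43 + 40 = 391.
Each contributed unit returns 3.500 to the group, so the social optimum is full contribution by everyone: group total = 3.500 × 391 = 1368.50.
Efficiency loss = (3.500 − 1) × 391 = 977.50.

977.50 thousand dollars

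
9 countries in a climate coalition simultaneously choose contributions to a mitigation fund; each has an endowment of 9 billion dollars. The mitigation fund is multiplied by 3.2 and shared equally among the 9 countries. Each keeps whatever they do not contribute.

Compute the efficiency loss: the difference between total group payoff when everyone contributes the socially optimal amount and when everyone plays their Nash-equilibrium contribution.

178.20 billion dollars

Each contributed unit returns 3.2/9 = 0.3556 to its contributor — below 1 — so contributing 0 is dominant for every player. At the Nash equilibrium everyone keeps their 9, and the group total is 9 × 9 = 81.
Each contributed unit returns 3.200 to the group as a whole (0.3556 to each of 9 players), which exceeds 1, so the social optimum is full contribution: group total = 3.200 × 81 = 259.20.
Efficiency loss = 259.20 − 81 = 178.20.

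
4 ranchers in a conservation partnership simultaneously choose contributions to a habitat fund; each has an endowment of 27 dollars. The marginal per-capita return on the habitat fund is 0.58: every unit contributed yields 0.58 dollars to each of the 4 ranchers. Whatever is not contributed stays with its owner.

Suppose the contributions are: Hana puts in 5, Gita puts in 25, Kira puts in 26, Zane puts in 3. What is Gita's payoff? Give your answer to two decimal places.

Total contributed: 5 + 25 + 26 + 3 = 59.
Each receives 0.58 × 59 = 34.22 from the habitat fund.
Gita keeps 27 − 25 = 2, so Gita's payoff is 2 + 34.22 = 36.22.

36.22 dollars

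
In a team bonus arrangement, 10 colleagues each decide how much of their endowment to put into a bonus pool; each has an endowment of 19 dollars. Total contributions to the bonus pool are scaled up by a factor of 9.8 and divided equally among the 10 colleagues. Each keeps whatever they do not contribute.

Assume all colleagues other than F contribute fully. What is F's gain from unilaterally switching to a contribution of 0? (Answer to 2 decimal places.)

Switching from a contribution of 19 to 0 lets F keep an extra 19 dollars, but lowers the bonus pool by 19, which costs F their own share of that drop: 9.8/10 × 19 = 18.62.
Net gain = 19 − 18.62 = 0.38. The private return per contributed unit (0.9800) is below 1, so free-riding is indeed the best response regardless of what the others do.

0.38 dollars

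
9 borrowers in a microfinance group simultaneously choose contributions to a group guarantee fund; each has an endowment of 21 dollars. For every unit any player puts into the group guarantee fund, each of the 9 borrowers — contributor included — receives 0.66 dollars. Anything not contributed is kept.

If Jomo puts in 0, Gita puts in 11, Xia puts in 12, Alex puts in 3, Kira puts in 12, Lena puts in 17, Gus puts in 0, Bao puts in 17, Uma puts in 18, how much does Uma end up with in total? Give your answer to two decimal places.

Total contributed: 0 + 11 + 12 + 3 + 12 + 17 + 0 + 17 + 18 = 90.
Each receives 0.66 × 90 = 59.40 from the group guarantee fund.
Uma keeps 21 − 18 = 3, so Uma's payoff is 3 + 59.40 = 62.40.

62.40 dollars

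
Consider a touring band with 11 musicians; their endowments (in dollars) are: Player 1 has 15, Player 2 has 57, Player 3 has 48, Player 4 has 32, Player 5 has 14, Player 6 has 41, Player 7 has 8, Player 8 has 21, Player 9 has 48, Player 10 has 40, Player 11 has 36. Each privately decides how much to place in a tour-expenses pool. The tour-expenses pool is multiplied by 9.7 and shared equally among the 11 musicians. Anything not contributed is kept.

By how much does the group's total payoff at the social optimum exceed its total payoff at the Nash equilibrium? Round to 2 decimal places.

The private return per contributed unit is 9.7/11 = 0.8818 < 1 for every player regardless of endowment, so the Nash equilibrium is zero contribution and the group total is Σ E_j = 15 + 57 + 48 + 32 + 14 + 41 + 8 + 21 + 48 + 40 + 36 = 360.
Each contributed unit returns 9.700 to the group, so the social optimum is full contribution by everyone: group total = 9.700 × 360 = 3492.00.
Efficiency loss = (9.700 − 1) × 360 = 3132.00.

3132.00 dollars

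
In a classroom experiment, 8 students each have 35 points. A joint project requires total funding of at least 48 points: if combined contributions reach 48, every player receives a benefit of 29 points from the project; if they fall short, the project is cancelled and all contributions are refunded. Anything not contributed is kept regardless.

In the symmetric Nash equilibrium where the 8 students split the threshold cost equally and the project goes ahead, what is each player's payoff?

58 points

Equal share of the threshold: 48/8 = 6.
At this profile no one gains by cutting their contribution: any cut drops the total below 48, the project is cancelled, contributions are refunded, and the deviator ends with 35, which is less than 35 − 6 + 29 = 58. Contributing more than 6 just wastes the excess. So contributing exactly 6 is a best response.
Each player's payoff: 35 − 6 + 29 = 58.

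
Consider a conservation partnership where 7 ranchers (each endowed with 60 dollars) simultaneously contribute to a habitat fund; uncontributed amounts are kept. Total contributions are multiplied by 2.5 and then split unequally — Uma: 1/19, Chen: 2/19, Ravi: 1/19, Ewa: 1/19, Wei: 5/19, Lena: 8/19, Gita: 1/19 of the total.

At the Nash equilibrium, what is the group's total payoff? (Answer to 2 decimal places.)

510.00 dollars

Player j's private return per contributed unit is 2.5 × (j's share). Contributing is weakly dominant for j when that share is at least 1/2.5 = 0.4000, and contributing 0 is dominant otherwise.
The only share above 0.4000 is Lena's 8/19, contributing 60; the remaining 6 contribute 0. Total contributed: 60.
The habitat fund pays out 2.5 × 60 = 150.00 in total (split across the unequal shares, but the aggregate is all that matters for the group sum).
The 6 free-riders keep 60 each, adding 360. Group total = 360 + 150.00 = 510.00.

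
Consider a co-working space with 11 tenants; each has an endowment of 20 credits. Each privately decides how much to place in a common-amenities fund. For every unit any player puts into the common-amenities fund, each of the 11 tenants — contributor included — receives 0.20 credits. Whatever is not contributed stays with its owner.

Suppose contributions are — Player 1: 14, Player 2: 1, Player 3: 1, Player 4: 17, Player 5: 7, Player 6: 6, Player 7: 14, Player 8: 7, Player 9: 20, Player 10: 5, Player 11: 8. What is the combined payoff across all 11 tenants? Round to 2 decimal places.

Total contributed: 14 + 1 + 1 + 17 + 7 + 6 + 14 + 7 + 20 + 5 + 8 = 100; total kept: 11 × 20 − 100 = 120.
The common-amenities fund pays out 0.20 × 11 × 100 = 220.00 in aggregate.
Group total = 120 + 220.00 = 340.00.

340.00 credits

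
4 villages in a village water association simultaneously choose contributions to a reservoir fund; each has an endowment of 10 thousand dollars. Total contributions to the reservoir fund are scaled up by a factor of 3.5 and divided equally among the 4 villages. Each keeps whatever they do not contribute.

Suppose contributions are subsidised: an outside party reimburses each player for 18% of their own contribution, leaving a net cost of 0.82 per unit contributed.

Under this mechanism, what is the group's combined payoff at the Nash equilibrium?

147.20 thousand dollars

The effective private return per unit is now (3.5/4) / 0.82 = 1.0671 > 1, so every player's dominant strategy flips to full contribution.
So the Nash equilibrium is full contribution by all 4; the group earns 4 × (10 × 0.18 + 3.5 × 10) = 147.20.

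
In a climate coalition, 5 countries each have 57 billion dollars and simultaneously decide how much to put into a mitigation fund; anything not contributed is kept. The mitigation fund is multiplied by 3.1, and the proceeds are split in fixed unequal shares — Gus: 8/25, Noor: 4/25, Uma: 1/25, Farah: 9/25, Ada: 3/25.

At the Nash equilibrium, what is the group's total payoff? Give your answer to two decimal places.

Player j's private return per contributed unit is 3.1 × (j's share). Contributing is weakly dominant for j when that share is at least 1/3.1 = 0.3226, and contributing 0 is dominant otherwise.
Farah alone (share 9/25) is above the threshold, contributing 57; the remaining 4 contribute 0. Total contributed: 57.
The mitigation fund pays out 3.1 × 57 = 176.70 in total (split across the unequal shares, but the aggregate is all that matters for the group sum).
The 4 free-riders keep 57 each, adding 228. Group total = 228 + 176.70 = 404.70.

404.70 billion dollars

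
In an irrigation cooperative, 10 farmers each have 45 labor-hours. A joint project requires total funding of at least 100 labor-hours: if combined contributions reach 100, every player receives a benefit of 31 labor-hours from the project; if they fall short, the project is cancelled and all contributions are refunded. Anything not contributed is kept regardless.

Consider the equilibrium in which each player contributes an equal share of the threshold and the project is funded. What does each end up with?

66 labor-hours

Equal share of the threshold: 100/10 = 10.
At this profile no one gains by cutting their contribution: any cut drops the total below 100, the project is cancelled, contributions are refunded, and the deviator ends with 45, which is less than 45 − 10 + 31 = 66. Contributing more than 10 just wastes the excess. So contributing exactly 10 is a best response.
Each player's payoff: 45 − 10 + 31 = 66.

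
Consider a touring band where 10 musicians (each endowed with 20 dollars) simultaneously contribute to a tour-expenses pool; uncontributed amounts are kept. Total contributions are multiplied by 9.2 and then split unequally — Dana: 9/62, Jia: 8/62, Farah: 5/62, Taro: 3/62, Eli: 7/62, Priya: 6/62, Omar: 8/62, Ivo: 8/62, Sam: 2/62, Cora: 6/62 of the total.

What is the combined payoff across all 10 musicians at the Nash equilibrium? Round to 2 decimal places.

A player with share s gets back 9.2·s per unit contributed, so full contribution is dominant for anyone with s > 1/9.2 = 0.1087 and zero contribution is dominant for anyone below.
Dana, Jia, Eli, Omar and Ivo clear that bar, contributing 20 each; the remaining 5 contribute 0. Total contributed: 100.
The tour-expenses pool pays out 9.2 × 100 = 920.00 in total (split across the unequal shares, but the aggregate is all that matters for the group sum).
The 5 free-riders keep 20 each, adding 100. Group total = 100 + 920.00 = 1020.00.

1020.00 dollars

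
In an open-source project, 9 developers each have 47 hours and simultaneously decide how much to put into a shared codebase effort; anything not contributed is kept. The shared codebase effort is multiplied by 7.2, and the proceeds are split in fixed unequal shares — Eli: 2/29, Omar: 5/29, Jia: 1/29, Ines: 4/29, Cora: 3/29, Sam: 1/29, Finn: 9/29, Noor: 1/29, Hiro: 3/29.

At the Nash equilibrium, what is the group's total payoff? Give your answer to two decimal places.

A player with share s gets back 7.2·s per unit contributed, so full contribution is dominant for anyone with s > 1/7.2 = 0.1389 and zero contribution is dominant for anyone below.
Omar and Finn are above the threshold, contributing 47 each; the remaining 7 contribute 0. Total contributed: 94.
The shared codebase effort pays out 7.2 × 94 = 676.80 in total (split across the unequal shares, but the aggregate is all that matters for the group sum).
The 7 free-riders keep 47 each, adding 329. Group total = 329 + 676.80 = 1005.80.

1005.80 hours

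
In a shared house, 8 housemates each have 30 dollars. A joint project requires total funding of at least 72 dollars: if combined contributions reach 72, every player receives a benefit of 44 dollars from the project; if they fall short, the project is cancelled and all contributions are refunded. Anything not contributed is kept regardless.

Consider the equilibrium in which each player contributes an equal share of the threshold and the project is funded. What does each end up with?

Equal share of the threshold: 72/8 = 9.
At this profile no one gains by cutting their contribution: any cut drops the total below 72, the project is cancelled, contributions are refunded, and the deviator ends with 30, which is less than 30 − 9 + 44 = 65. Contributing more than 9 just wastes the excess. So contributing exactly 9 is a best response.
Each player's payoff: 30 − 9 + 44 = 65.

65 dollars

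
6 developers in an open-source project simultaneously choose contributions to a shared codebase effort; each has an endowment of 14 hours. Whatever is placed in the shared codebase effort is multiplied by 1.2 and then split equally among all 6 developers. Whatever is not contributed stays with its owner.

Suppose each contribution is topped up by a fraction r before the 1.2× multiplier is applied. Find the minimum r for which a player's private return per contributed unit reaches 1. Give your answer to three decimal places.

With matching at rate r, one contributed unit becomes (1 + r) in the shared codebase effort and returns 1.2 × (1 + r) / 6 to the contributor.
Setting this equal to 1: 1 + r = 6/1.2 = 5.0000.
So the minimum matching rate is r = 5.0000 − 1 = 4.000.

4.000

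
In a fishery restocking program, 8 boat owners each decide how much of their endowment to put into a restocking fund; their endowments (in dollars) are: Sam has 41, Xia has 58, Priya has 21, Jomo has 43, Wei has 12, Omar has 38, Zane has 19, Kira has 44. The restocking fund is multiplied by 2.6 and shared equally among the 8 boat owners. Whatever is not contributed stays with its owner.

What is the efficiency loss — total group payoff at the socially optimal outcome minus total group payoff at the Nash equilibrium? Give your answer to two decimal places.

441.60 dollars

The private return per contributed unit is 2.6/8 = 0.3250 < 1 for every player regardless of endowment, so the Nash equilibrium is zero contribution and the group total is Σ E_j = 41 + 58 + 21 + 43 + 12 + 38 + 19 + 44 = 276.
Each contributed unit returns 2.600 to the group, so the social optimum is full contribution by everyone: group total = 2.600 × 276 = 717.60.
Efficiency loss = (2.600 − 1) × 276 = 441.60.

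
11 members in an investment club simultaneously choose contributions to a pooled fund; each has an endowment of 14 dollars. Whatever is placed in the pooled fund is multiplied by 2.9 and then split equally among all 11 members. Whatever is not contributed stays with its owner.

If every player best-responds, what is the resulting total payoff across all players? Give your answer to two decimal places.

Each contributed unit returns 2.9/11 = 0.2636 to its contributor — below 1 — so contributing 0 is dominant for every player. At the Nash equilibrium everyone keeps their 14, and the group total is 11 × 14 = 154.

154.00 dollars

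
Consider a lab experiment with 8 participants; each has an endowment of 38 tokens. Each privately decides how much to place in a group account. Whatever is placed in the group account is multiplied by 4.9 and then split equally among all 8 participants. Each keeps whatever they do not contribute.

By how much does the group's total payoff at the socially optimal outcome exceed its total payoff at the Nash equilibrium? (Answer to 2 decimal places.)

Each contributed unit returns 4.9/8 = 0.6125 to its contributor — below 1 — so contributing 0 is dominant for every player. At the Nash equilibrium everyone keeps their 38, and the group total is 8 × 38 = 304.
Each contributed unit returns 4.900 to the group as a whole (0.6125 to each of 8 players), which exceeds 1, so the social optimum is full contribution: group total = 4.900 × 304 = 1489.60.
Efficiency loss = 1489.60 − 304 = 1185.60.

1185.60 tokens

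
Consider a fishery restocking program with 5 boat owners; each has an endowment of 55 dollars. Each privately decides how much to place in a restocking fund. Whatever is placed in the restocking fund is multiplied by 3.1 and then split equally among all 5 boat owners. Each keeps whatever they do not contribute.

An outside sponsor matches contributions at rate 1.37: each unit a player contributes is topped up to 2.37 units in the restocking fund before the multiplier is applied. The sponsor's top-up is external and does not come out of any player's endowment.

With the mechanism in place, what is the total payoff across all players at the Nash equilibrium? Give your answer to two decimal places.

2020.43 dollars

The effective private return per unit is now 3.1 × 2.37 / 5 = 1.4694 > 1, so every player's dominant strategy flips to full contribution.
At the Nash equilibrium everyone contributes 55. Group total payoff = 3.1 × 2.37 × 275 = 2020.43.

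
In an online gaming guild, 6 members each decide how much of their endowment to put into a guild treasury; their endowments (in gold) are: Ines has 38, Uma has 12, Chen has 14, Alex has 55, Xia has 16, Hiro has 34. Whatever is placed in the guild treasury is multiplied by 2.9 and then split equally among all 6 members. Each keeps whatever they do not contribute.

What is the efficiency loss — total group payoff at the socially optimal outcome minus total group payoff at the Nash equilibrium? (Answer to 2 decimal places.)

321.10 gold

The private return per contributed unit is 2.9/6 = 0.4833 < 1 for every player regardless of endowment, so the Nash equilibrium is zero contribution and the group total is Σ E_j = 38 + 12 + 14 + 55 + 16 + 34 = 169.
Each contributed unit returns 2.900 to the group, so the social optimum is full contribution by everyone: group total = 2.900 × 169 = 490.10.
Efficiency loss = (2.900 − 1) × 169 = 321.10.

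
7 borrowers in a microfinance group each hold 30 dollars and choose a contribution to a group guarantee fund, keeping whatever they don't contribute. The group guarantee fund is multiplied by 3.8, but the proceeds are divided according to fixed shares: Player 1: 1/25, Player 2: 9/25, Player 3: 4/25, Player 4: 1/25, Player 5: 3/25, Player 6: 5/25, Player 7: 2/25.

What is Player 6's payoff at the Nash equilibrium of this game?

52.80 dollars

For player j, contributing a unit is worthwhile iff 3.8 × (j's share) ≥ 1, i.e. iff j's share is at least 0.2632.
The only share above 0.2632 is Player 2's 9/25, contributing 30; the remaining 6 contribute 0. Total contributed: 30.
Player 6 keeps 30 and receives 3.8 × 30 × 5/25 = 22.80 from the group guarantee fund, for a payoff of 52.80.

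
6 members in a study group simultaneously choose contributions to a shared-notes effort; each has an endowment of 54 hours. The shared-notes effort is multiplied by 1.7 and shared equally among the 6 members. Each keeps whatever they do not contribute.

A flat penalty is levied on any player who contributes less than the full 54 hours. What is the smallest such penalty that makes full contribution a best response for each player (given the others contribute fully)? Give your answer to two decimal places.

Given the others contribute fully, the best deviation is to contribute 0 (any partial contribution still incurs the fine and gives up units whose private return 0.2833 is below 1).
Deviating from 54 to 0 saves 54 hours but forfeits the deviator's share of the drop in the shared-notes effort: 1.7/6 × 54 = 15.30.
So the deviation gain is 54 − 15.30 = 38.70, and the fine must be at least 38.70 hours to wipe it out.

38.70 hours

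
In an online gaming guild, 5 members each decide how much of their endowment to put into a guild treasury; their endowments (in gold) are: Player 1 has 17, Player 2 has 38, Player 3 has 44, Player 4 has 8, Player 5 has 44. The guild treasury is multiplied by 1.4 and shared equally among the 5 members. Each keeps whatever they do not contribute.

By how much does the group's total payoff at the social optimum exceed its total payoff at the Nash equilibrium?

The private return per contributed unit is 1.4/5 = 0.2800 < 1 for every player regardless of endowment, so the Nash equilibrium is zero contribution and the group total is Σ E_j = 17 + 38 + 44 + 8 + 44 = 151.
Each contributed unit returns 1.400 to the group, so the social optimum is full contribution by everyone: group total = 1.400 × 151 = 211.40.
Efficiency loss = (1.400 − 1) × 151 = 60.40.

60.40 gold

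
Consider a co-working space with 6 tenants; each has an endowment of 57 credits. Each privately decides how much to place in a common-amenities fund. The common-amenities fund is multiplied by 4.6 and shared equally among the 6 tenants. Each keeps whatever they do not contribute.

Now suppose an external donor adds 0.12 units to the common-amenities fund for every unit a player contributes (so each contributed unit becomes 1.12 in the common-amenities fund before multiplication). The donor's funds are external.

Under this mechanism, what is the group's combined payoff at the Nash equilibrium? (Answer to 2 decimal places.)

342.00 credits

The effective private return is 4.6 × 1.12 / 6 = 0.8587, which is still under 1, so the mechanism doesn't change anyone's dominant strategy: zero contribution.
Everyone keeps their endowment and the group total is 6 × 57 = 342.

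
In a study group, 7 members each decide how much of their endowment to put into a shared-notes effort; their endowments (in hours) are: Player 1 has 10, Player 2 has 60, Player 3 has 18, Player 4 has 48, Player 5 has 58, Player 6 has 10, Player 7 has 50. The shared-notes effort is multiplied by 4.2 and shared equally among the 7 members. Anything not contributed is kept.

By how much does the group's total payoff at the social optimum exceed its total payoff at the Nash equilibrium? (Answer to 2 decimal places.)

The private return per contributed unit is 4.2/7 = 0.6000 < 1 for every player regardless of endowment, so the Nash equilibrium is zero contribution and the group total is Σ E_j = 10 + 60 + 18 + 48 + 58 + 10 + 50 = 254.
Each contributed unit returns 4.200 to the group, so the social optimum is full contribution by everyone: group total = 4.200 × 254 = 1066.80.
Efficiency loss = (4.200 − 1) × 254 = 812.80.

812.80 hours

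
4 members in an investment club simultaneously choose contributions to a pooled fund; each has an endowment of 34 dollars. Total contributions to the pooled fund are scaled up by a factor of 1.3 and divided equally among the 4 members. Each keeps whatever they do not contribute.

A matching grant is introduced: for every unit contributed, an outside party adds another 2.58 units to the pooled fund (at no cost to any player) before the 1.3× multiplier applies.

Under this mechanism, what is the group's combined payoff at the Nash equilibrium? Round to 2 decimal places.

The effective private return per unit is now 1.3 × 3.58 / 4 = 1.1635 > 1, so every player's dominant strategy flips to full contribution.
So the Nash equilibrium is full contribution by all 4; the group earns 1.3 × 3.58 × 136 = 632.94.

632.94 dollars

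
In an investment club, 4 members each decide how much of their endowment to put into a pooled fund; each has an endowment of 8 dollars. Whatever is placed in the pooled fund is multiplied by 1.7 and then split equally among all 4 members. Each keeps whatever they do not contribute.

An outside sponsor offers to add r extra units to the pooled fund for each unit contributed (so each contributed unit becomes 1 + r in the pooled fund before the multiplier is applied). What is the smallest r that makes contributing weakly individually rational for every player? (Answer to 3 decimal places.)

With matching at rate r, one contributed unit becomes (1 + r) in the pooled fund and returns 1.7 × (1 + r) / 4 to the contributor.
Setting this equal to 1: 1 + r = 4/1.7 = 2.3529.
So the minimum matching rate is r = 2.3529 − 1 = 1.353.

1.353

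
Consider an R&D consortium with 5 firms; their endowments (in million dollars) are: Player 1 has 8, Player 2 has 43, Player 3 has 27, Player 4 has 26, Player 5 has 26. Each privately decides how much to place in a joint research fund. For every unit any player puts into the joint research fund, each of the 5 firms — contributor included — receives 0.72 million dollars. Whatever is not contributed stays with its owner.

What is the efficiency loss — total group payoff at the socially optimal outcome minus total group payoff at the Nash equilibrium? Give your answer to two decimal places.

The private return per contributed unit is 0.72 < 1 for everyone, so the Nash equilibrium is zero contribution and the group total is Σ E_j = 8 + 43 + 27 + 26 + 26 = 130.
Each contributed unit returns 3.600 to the group, so the social optimum is full contribution by everyone: group total = 3.600 × 130 = 468.00.
Efficiency loss = (3.600 − 1) × 130 = 338.00.

338.00 million dollars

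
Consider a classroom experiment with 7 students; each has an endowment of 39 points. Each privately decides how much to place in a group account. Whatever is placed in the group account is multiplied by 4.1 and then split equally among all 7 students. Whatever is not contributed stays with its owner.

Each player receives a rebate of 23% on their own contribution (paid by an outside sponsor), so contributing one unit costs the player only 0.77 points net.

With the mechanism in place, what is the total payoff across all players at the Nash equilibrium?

Even with the mechanism, each unit contributed returns only (4.1/7) / 0.77 = 0.7607 per unit of net cost, so contributing nothing is still dominant.
Everyone keeps their endowment and the group total is 7 × 39 = 273.

273.00 points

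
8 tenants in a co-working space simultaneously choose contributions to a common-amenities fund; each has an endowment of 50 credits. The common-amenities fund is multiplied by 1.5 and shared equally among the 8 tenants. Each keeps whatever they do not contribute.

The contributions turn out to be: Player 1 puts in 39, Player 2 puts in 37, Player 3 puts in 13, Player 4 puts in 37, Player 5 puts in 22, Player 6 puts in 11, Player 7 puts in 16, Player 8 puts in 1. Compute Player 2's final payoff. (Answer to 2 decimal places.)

46.00 credits

Total contributed: 39 + 37 + 13 + 37 + 22 + 11 + 16 + 1 = 176.
Each receives 1.5 × 176 / 8 = 33.00 from the common-amenities fund.
Player 2 keeps 50 − 37 = 13, so Player 2's payoff is 13 + 33.00 = 46.00.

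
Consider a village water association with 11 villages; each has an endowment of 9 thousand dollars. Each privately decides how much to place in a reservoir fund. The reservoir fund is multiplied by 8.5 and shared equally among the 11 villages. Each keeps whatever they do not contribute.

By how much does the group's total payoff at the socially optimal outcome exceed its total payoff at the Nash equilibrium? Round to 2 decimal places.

Each contributed unit returns 8.5/11 = 0.7727 to its contributor — below 1 — so contributing 0 is dominant for every player. At the Nash equilibrium everyone keeps their 9, and the group total is 11 × 9 = 99.
Each contributed unit returns 8.500 to the group as a whole (0.7727 to each of 11 players), which exceeds 1, so the social optimum is full contribution: group total = 8.500 × 99 = 841.50.
Efficiency loss = 841.50 − 99 = 742.50.

742.50 thousand dollars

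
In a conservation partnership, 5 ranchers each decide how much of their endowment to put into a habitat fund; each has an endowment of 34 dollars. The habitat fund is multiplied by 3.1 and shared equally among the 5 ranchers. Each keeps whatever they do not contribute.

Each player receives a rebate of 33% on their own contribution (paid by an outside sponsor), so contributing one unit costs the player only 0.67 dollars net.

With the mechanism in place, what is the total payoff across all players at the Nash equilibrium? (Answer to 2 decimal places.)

170.00 dollars

Even with the mechanism, each unit contributed returns only (3.1/5) / 0.67 = 0.9254 per unit of net cost, so contributing nothing is still dominant.
At the Nash equilibrium no one contributes; group total payoff = 5 × 34 = 170.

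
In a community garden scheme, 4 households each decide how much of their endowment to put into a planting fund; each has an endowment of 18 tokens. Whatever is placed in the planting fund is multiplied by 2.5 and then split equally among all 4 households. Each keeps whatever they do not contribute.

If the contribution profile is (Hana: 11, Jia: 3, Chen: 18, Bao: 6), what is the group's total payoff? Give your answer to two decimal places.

129.00 tokens

Total contributed: 11 + 3 + 18 + 6 = 38; total kept: 4 × 18 − 38 = 34.
The planting fund pays out 2.5 × 38 = 95.00 in aggregate.
Group total = 34 + 95.00 = 129.00.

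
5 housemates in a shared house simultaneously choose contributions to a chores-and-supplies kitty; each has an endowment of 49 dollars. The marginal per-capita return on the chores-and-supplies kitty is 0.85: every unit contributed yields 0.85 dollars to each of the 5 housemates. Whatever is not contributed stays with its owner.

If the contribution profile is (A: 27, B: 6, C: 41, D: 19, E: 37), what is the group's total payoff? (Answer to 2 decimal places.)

667.50 dollars

Total contributed: 27 + 6 + 41 + 19 + 37 = 130; total kept: 5 × 49 − 130 = 115.
The chores-and-supplies kitty pays out 0.85 × 5 × 130 = 552.50 in aggregate.
Group total = 115 + 552.50 = 667.50.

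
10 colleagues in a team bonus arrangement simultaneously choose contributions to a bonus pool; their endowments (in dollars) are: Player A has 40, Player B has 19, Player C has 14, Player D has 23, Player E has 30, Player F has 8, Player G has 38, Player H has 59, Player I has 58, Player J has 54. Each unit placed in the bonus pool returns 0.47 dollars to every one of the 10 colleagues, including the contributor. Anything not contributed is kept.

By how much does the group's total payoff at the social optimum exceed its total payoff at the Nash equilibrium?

The private return per contributed unit is 0.47 < 1 for everyone, so the Nash equilibrium is zero contribution and the group total is Σ E_j = 40 + 19 + 14 + 23 + 30 + 8 + 38 + 59 + 58 + 54 = 343.
Each contributed unit returns 4.700 to the group, so the social optimum is full contribution by everyone: group total = 4.700 × 343 = 1612.10.
Efficiency loss = (4.700 − 1) × 343 = 1269.10.

1269.10 dollars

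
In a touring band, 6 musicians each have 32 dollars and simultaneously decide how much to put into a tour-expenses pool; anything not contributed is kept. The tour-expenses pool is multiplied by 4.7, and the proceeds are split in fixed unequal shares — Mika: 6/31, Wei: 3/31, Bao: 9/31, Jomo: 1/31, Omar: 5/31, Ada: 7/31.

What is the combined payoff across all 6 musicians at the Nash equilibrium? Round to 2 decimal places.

428.80 dollars

Each unit j contributes comes back to j as 4.7 × (j's share), so j prefers to contribute only if that share exceeds 1/4.7 = 0.2128; otherwise keeping the unit dominates.
Bao and Ada are above the threshold, contributing 32 each; the remaining 4 contribute 0. Total contributed: 64.
The tour-expenses pool pays out 4.7 × 64 = 300.80 in total (split across the unequal shares, but the aggregate is all that matters for the group sum).
The 4 free-riders keep 32 each, adding 128. Group total = 128 + 300.80 = 428.80.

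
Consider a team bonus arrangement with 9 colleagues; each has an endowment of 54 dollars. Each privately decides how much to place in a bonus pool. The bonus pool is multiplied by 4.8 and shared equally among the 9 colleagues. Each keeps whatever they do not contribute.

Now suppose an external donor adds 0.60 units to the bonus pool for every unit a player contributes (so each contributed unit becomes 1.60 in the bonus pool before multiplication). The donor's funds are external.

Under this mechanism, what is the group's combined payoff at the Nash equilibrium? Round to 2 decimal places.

486.00 dollars

With the mechanism, a contributed unit returns 4.8 × 1.60 / 9 = 0.8533 per unit of net cost — still below 1 — so contributing 0 remains dominant for every player.
Everyone keeps their endowment and the group total is 9 × 54 = 486.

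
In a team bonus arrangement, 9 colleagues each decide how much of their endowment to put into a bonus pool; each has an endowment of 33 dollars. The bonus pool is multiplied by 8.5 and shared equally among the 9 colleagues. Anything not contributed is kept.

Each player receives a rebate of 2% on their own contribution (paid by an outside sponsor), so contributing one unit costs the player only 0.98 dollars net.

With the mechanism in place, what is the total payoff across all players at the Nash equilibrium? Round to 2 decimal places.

The effective private return is (8.5/9) / 0.98 = 0.9637, which is still under 1, so the mechanism doesn't change anyone's dominant strategy: zero contribution.
At the Nash equilibrium no one contributes; group total payoff = 9 × 33 = 297.

297.00 dollars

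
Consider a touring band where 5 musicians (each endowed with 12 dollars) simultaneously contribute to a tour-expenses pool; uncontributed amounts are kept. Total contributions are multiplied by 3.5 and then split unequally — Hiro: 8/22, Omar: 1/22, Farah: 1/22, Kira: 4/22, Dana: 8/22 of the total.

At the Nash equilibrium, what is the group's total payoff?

120.00 dollars

Each unit j contributes comes back to j as 3.5 × (j's share), so j prefers to contribute only if that share exceeds 1/3.5 = 0.2857; otherwise keeping the unit dominates.
The shares above 0.2857 belong to Hiro and Dana, contributing 12 each; the remaining 3 contribute 0. Total contributed: 24.
The tour-expenses pool pays out 3.5 × 24 = 84.00 in total (split across the unequal shares, but the aggregate is all that matters for the group sum).
The 3 free-riders keep 12 each, adding 36. Group total = 36 + 84.00 = 120.00.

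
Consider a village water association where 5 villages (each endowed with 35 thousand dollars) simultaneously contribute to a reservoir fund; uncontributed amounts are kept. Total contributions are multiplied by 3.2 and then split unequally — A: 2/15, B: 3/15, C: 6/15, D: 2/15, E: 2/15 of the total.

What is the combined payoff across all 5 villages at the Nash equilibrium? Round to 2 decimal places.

252.00 thousand dollars

Player j's private return per contributed unit is 3.2 × (j's share). Contributing is weakly dominant for j when that share is at least 1/3.2 = 0.3125, and contributing 0 is dominant otherwise.
C alone (share 6/15) is above the threshold, contributing 35; the remaining 4 contribute 0. Total contributed: 35.
The reservoir fund pays out 3.2 × 35 = 112.00 in total (split across the unequal shares, but the aggregate is all that matters for the group sum).
The 4 free-riders keep 35 each, adding 140. Group total = 140 + 112.00 = 252.00.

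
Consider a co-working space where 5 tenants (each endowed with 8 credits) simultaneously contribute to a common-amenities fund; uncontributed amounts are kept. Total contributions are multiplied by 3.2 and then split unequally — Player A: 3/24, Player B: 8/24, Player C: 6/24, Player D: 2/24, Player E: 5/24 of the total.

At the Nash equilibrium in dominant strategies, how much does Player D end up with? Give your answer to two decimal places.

For player j, contributing a unit is worthwhile iff 3.2 × (j's share) ≥ 1, i.e. iff j's share is at least 0.3125.
Only Player B (8/24) clears that bar, contributing 8; the remaining 4 contribute 0. Total contributed: 8.
Player D keeps 8 and receives 3.2 × 8 × 2/24 = 2.13 from the common-amenities fund, for a payoff of 10.13.

10.13 credits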